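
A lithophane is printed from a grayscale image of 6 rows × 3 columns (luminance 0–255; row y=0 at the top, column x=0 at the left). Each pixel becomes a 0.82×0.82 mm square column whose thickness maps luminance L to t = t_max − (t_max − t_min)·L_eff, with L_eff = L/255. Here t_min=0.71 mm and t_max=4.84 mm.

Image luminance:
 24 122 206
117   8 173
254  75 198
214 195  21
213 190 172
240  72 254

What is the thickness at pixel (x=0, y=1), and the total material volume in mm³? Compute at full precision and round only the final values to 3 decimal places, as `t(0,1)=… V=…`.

span = t_max - t_min = 4.84 - 0.71 = 4.130
L(0,1) = 117, L_eff = 117/255 = 0.458824
t(0,1) = 4.84 - 4.130·0.458824 = 2.945
Σt over all 6·3 pixels = 90553/2125 ≈ 42.6131765
V = pitch²·Σt = 0.82²·90553/2125 = 28.653

t(0,1)=2.945 V=28.653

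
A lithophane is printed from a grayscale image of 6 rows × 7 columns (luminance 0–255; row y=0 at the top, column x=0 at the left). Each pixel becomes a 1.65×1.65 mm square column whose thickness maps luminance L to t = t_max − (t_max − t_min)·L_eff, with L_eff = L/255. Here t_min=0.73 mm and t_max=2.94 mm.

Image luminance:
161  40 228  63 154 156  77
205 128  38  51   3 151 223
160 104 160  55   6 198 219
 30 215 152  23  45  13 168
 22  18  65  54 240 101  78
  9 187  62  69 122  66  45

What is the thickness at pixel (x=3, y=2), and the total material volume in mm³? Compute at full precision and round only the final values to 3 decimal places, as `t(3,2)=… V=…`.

t(3,2)=2.463 V=233.206

span = t_max - t_min = 2.94 - 0.73 = 2.210
L(3,2) = 55, L_eff = 55/255 = 0.215686
t(3,2) = 2.94 - 2.210·0.215686 = 2.463
Σt over all 6·7 pixels = 32122/375 ≈ 85.6586667
V = pitch²·Σt = 1.65²·32122/375 = 233.206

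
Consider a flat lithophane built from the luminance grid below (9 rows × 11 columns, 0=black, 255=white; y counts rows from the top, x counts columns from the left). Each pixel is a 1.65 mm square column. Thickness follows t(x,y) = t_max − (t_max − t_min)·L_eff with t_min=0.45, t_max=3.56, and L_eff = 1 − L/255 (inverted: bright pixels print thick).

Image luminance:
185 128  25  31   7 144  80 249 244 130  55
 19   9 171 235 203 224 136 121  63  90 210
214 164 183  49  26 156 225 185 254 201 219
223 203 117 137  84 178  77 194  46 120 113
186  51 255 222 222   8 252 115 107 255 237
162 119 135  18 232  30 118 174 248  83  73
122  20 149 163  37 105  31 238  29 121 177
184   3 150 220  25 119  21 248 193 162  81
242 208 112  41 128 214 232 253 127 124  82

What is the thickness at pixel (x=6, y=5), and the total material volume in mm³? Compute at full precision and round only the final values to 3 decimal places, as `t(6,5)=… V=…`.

span = t_max - t_min = 3.56 - 0.45 = 3.110
L(6,5) = 118, L_eff = 1 - 118/255 = 0.537255 (inverted)
t(6,5) = 3.56 - 3.110·0.537255 = 1.889
Σt over all 9·11 pixels = 1084943/5100 ≈ 212.7339216
V = pitch²·Σt = 1.65²·1084943/5100 = 579.168

t(6,5)=1.889 V=579.168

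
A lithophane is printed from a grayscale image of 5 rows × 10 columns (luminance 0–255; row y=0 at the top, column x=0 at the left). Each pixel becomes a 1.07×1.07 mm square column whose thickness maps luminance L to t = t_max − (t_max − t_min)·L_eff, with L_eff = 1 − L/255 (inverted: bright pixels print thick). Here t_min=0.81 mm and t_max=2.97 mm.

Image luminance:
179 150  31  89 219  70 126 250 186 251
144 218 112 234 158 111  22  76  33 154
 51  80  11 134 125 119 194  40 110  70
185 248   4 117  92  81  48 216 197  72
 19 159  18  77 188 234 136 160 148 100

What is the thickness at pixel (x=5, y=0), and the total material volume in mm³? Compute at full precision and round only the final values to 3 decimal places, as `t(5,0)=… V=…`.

t(5,0)=1.403 V=106.942

span = t_max - t_min = 2.97 - 0.81 = 2.160
L(5,0) = 70, L_eff = 1 - 70/255 = 0.725490 (inverted)
t(5,0) = 2.97 - 2.160·0.725490 = 1.403
Σt over all 5·10 pixels = 396981/4250 ≈ 93.4072941
V = pitch²·Σt = 1.07²·396981/4250 = 106.942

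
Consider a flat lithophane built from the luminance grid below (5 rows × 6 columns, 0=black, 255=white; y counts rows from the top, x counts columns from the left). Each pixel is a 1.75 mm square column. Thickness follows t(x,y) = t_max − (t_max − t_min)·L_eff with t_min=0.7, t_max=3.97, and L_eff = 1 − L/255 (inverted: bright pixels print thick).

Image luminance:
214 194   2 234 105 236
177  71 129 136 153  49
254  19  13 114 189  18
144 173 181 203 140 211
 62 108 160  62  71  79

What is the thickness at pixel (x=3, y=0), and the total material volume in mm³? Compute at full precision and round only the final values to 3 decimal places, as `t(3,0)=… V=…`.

t(3,0)=3.701 V=217.513

span = t_max - t_min = 3.97 - 0.7 = 3.270
L(3,0) = 234, L_eff = 1 - 234/255 = 0.082353 (inverted)
t(3,0) = 3.97 - 3.270·0.082353 = 3.701
Σt over all 5·6 pixels = 603709/8500 ≈ 71.0245882
V = pitch²·Σt = 1.75²·603709/8500 = 217.513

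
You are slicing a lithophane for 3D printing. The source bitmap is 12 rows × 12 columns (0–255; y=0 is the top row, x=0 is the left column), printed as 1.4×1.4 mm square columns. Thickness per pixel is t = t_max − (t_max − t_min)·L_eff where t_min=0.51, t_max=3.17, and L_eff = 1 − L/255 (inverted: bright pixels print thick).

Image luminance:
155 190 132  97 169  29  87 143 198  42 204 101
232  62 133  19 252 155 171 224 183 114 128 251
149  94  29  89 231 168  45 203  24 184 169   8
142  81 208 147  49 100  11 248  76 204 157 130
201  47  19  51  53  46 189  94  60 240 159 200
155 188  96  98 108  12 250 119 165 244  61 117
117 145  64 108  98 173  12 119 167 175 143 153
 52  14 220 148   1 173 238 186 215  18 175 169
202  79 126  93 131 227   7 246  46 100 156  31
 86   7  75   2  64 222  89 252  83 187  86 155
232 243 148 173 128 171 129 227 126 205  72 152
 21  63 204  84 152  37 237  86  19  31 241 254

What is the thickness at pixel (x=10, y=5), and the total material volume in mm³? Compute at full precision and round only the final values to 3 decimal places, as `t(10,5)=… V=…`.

span = t_max - t_min = 3.17 - 0.51 = 2.660
L(10,5) = 61, L_eff = 1 - 61/255 = 0.760784 (inverted)
t(10,5) = 3.17 - 2.660·0.760784 = 1.146
Σt over all 12·12 pixels = 3418007/12750 ≈ 268.0789804
V = pitch²·Σt = 1.4²·3418007/12750 = 525.435

t(10,5)=1.146 V=525.435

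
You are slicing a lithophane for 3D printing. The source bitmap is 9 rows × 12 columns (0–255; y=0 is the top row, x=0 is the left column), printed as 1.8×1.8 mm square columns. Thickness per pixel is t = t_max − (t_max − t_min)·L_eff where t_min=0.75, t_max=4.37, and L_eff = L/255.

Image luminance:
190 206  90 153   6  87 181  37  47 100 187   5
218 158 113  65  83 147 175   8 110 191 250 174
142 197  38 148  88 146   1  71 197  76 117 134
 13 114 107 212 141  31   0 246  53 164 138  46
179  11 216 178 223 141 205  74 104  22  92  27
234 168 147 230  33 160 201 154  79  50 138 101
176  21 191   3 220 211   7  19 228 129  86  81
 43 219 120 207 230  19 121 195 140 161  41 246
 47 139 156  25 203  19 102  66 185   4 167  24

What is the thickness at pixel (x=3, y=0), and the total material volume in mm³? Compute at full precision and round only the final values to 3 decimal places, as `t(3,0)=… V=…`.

t(3,0)=2.198 V=930.338

span = t_max - t_min = 4.37 - 0.75 = 3.620
L(3,0) = 153, L_eff = 153/255 = 0.600000
t(3,0) = 4.37 - 3.620·0.600000 = 2.198
Σt over all 9·12 pixels = 3661051/12750 ≈ 287.1412549
V = pitch²·Σt = 1.8²·3661051/12750 = 930.338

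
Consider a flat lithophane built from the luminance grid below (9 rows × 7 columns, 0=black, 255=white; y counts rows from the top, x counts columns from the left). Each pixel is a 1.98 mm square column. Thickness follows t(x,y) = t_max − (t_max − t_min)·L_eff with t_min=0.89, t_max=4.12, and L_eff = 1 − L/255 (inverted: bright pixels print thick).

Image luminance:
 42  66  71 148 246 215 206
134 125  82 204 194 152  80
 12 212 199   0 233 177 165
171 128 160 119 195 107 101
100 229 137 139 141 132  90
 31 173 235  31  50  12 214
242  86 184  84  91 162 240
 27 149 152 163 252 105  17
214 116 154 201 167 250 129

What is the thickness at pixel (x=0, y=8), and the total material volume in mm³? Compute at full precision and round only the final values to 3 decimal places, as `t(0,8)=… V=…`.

span = t_max - t_min = 4.12 - 0.89 = 3.230
L(0,8) = 214, L_eff = 1 - 214/255 = 0.160784 (inverted)
t(0,8) = 4.12 - 3.230·0.160784 = 3.601
Σt over all 9·7 pixels = 126061/750 ≈ 168.0813333
V = pitch²·Σt = 1.98²·126061/750 = 658.946

t(0,8)=3.601 V=658.946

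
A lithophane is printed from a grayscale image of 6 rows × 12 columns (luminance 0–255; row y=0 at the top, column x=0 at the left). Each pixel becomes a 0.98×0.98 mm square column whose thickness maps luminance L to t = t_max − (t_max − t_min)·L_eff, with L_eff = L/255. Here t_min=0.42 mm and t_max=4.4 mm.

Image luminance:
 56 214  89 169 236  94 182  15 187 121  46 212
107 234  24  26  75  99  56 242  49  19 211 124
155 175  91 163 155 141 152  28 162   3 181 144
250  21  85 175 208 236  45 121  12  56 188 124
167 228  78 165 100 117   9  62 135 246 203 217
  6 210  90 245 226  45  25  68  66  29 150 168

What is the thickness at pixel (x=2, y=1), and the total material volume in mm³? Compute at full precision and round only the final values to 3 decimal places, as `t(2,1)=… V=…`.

span = t_max - t_min = 4.4 - 0.42 = 3.980
L(2,1) = 24, L_eff = 24/255 = 0.094118
t(2,1) = 4.4 - 3.980·0.094118 = 4.025
Σt over all 6·12 pixels = 2245613/12750 ≈ 176.1265098
V = pitch²·Σt = 0.98²·2245613/12750 = 169.152

t(2,1)=4.025 V=169.152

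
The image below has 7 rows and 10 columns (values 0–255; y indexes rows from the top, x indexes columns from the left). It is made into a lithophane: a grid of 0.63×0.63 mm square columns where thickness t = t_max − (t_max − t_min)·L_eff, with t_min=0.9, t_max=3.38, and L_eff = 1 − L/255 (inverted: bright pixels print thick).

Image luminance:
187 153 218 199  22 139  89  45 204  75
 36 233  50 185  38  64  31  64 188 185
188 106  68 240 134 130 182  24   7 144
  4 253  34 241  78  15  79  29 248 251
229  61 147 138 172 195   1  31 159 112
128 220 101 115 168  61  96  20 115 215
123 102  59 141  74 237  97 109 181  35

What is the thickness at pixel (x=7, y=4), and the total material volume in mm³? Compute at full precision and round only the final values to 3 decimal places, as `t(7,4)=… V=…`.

t(7,4)=1.201 V=57.823

span = t_max - t_min = 3.38 - 0.9 = 2.480
L(7,4) = 31, L_eff = 1 - 31/255 = 0.878431 (inverted)
t(7,4) = 3.38 - 2.480·0.878431 = 1.201
Σt over all 7·10 pixels = 309583/2125 ≈ 145.6861176
V = pitch²·Σt = 0.63²·309583/2125 = 57.823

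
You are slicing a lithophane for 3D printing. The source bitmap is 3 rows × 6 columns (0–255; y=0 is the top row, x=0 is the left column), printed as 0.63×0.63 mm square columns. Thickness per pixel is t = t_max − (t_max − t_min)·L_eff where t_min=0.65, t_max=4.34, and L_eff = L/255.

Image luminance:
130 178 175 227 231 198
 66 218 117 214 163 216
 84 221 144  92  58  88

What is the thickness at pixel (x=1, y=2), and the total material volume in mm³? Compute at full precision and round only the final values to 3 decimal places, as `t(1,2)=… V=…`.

t(1,2)=1.142 V=14.810

span = t_max - t_min = 4.34 - 0.65 = 3.690
L(1,2) = 221, L_eff = 221/255 = 0.866667
t(1,2) = 4.34 - 3.690·0.866667 = 1.142
Σt over all 3·6 pixels = 15858/425 ≈ 37.3129412
V = pitch²·Σt = 0.63²·15858/425 = 14.810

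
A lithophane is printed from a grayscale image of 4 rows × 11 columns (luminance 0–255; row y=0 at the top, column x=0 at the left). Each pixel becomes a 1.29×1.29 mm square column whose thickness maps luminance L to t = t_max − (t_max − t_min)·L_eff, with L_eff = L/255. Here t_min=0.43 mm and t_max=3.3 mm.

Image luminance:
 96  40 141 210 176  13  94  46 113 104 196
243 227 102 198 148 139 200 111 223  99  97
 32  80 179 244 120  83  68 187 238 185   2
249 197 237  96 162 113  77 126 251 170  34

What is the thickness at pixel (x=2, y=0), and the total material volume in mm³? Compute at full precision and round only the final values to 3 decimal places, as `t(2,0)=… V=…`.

t(2,0)=1.713 V=126.517

span = t_max - t_min = 3.3 - 0.43 = 2.870
L(2,0) = 141, L_eff = 141/255 = 0.552941
t(2,0) = 3.3 - 2.870·0.552941 = 1.713
Σt over all 4·11 pixels = 969349/12750 ≈ 76.0273725
V = pitch²·Σt = 1.29²·969349/12750 = 126.517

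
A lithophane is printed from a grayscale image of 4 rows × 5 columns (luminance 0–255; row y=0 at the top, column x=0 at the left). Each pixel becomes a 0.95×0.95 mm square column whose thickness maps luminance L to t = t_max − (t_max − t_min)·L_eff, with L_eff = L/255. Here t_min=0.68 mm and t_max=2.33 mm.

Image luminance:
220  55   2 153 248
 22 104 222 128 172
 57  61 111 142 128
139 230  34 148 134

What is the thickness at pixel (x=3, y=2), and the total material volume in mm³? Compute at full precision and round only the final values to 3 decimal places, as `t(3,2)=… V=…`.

t(3,2)=1.411 V=27.399

span = t_max - t_min = 2.33 - 0.68 = 1.650
L(3,2) = 142, L_eff = 142/255 = 0.556863
t(3,2) = 2.33 - 1.650·0.556863 = 1.411
Σt over all 4·5 pixels = 5161/170 ≈ 30.3588235
V = pitch²·Σt = 0.95²·5161/170 = 27.399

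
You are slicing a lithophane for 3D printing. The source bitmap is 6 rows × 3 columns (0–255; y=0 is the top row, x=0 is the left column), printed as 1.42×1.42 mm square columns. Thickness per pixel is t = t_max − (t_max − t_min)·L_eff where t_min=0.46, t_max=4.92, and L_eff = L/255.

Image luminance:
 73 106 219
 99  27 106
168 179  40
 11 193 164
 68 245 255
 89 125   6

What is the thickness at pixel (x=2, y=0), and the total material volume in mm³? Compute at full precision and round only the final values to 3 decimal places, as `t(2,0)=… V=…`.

t(2,0)=1.090 V=101.937

span = t_max - t_min = 4.92 - 0.46 = 4.460
L(2,0) = 219, L_eff = 219/255 = 0.858824
t(2,0) = 4.92 - 4.460·0.858824 = 1.090
Σt over all 6·3 pixels = 644561/12750 ≈ 50.5538039
V = pitch²·Σt = 1.42²·644561/12750 = 101.937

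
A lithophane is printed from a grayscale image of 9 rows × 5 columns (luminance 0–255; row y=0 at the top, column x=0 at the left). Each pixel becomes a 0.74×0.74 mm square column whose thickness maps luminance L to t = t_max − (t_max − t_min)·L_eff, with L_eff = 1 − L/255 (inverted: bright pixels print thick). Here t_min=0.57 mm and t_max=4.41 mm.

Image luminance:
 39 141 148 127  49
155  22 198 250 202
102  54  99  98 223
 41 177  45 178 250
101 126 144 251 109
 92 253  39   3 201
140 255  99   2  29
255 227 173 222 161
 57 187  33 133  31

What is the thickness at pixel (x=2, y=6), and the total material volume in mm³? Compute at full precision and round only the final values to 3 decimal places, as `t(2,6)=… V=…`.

t(2,6)=2.061 V=62.872

span = t_max - t_min = 4.41 - 0.57 = 3.840
L(2,6) = 99, L_eff = 1 - 99/255 = 0.611765 (inverted)
t(2,6) = 4.41 - 3.840·0.611765 = 2.061
Σt over all 9·5 pixels = 975913/8500 ≈ 114.8132941
V = pitch²·Σt = 0.74²·975913/8500 = 62.872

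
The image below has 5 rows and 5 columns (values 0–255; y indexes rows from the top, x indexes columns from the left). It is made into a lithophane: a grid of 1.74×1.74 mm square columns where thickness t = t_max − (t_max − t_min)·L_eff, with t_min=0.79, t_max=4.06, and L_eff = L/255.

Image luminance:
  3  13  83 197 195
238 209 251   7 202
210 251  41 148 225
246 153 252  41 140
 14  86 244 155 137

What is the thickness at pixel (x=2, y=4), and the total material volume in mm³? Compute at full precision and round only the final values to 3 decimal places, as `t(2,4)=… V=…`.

t(2,4)=0.931 V=162.059

span = t_max - t_min = 4.06 - 0.79 = 3.270
L(2,4) = 244, L_eff = 244/255 = 0.956863
t(2,4) = 4.06 - 3.270·0.956863 = 0.931
Σt over all 5·5 pixels = 454981/8500 ≈ 53.5271765
V = pitch²·Σt = 1.74²·454981/8500 = 162.059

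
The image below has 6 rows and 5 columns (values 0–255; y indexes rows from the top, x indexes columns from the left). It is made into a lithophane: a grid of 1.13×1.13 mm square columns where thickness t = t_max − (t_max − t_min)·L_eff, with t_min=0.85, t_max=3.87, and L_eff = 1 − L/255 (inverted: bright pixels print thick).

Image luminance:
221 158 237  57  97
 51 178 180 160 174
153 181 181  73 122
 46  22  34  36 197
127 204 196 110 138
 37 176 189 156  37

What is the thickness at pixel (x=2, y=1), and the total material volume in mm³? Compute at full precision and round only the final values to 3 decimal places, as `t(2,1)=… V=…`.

span = t_max - t_min = 3.87 - 0.85 = 3.020
L(2,1) = 180, L_eff = 1 - 180/255 = 0.294118 (inverted)
t(2,1) = 3.87 - 3.020·0.294118 = 2.982
Σt over all 6·5 pixels = 918253/12750 ≈ 72.0198431
V = pitch²·Σt = 1.13²·918253/12750 = 91.962

t(2,1)=2.982 V=91.962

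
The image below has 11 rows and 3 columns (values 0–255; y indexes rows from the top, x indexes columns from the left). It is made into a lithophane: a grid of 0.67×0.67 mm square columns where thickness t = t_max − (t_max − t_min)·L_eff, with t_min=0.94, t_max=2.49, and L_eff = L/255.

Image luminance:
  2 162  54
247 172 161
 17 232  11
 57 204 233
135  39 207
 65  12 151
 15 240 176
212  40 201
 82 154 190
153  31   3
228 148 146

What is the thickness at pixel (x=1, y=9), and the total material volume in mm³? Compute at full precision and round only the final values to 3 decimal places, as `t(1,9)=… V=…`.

t(1,9)=2.302 V=25.481

span = t_max - t_min = 2.49 - 0.94 = 1.550
L(1,9) = 31, L_eff = 31/255 = 0.121569
t(1,9) = 2.49 - 1.550·0.121569 = 2.302
Σt over all 11·3 pixels = 289487/5100 ≈ 56.7621569
V = pitch²·Σt = 0.67²·289487/5100 = 25.481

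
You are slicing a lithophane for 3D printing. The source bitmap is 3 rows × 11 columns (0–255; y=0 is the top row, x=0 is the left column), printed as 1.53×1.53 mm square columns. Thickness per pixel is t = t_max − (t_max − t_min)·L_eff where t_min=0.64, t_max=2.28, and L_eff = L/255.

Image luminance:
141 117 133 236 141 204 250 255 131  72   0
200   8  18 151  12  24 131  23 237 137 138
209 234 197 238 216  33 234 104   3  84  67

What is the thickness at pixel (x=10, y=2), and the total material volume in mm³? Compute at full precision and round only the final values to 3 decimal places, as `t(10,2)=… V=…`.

span = t_max - t_min = 2.28 - 0.64 = 1.640
L(10,2) = 67, L_eff = 67/255 = 0.262745
t(10,2) = 2.28 - 1.640·0.262745 = 1.849
Σt over all 3·11 pixels = 300157/6375 ≈ 47.0834510
V = pitch²·Σt = 1.53²·300157/6375 = 110.218

t(10,2)=1.849 V=110.218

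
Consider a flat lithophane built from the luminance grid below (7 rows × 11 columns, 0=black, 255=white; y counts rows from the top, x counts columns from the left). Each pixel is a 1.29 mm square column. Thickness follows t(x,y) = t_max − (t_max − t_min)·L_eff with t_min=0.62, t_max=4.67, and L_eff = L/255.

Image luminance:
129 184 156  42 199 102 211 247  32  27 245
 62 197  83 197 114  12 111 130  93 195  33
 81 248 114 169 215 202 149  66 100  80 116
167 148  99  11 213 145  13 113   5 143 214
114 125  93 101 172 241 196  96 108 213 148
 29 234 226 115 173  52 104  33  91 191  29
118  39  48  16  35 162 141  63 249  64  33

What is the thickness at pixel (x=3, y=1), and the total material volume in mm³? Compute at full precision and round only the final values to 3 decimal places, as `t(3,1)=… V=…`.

span = t_max - t_min = 4.67 - 0.62 = 4.050
L(3,1) = 197, L_eff = 197/255 = 0.772549
t(3,1) = 4.67 - 4.050·0.772549 = 1.541
Σt over all 7·11 pixels = 14231/68 ≈ 209.2794118
V = pitch²·Σt = 1.29²·14231/68 = 348.262

t(3,1)=1.541 V=348.262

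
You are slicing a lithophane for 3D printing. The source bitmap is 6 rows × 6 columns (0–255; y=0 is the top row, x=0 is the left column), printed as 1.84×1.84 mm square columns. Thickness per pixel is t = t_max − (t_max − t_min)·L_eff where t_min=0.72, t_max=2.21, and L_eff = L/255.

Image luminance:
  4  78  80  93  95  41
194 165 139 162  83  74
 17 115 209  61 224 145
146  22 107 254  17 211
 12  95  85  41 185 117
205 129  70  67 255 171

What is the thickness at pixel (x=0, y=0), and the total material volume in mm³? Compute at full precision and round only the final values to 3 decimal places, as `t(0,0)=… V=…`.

t(0,0)=2.187 V=186.905

span = t_max - t_min = 2.21 - 0.72 = 1.490
L(0,0) = 4, L_eff = 4/255 = 0.015686
t(0,0) = 2.21 - 1.490·0.015686 = 2.187
Σt over all 6·6 pixels = 351937/6375 ≈ 55.2058039
V = pitch²·Σt = 1.84²·351937/6375 = 186.905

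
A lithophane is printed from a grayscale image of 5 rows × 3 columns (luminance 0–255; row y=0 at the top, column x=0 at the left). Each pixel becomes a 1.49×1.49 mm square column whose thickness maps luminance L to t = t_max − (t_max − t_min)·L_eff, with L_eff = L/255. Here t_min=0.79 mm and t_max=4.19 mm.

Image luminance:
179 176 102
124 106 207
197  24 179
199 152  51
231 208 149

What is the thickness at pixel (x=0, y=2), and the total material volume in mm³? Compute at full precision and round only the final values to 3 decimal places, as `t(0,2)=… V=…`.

span = t_max - t_min = 4.19 - 0.79 = 3.400
L(0,2) = 197, L_eff = 197/255 = 0.772549
t(0,2) = 4.19 - 3.400·0.772549 = 1.563
Σt over all 5·3 pixels = 9719/300 ≈ 32.3966667
V = pitch²·Σt = 1.49²·9719/300 = 71.924

t(0,2)=1.563 V=71.924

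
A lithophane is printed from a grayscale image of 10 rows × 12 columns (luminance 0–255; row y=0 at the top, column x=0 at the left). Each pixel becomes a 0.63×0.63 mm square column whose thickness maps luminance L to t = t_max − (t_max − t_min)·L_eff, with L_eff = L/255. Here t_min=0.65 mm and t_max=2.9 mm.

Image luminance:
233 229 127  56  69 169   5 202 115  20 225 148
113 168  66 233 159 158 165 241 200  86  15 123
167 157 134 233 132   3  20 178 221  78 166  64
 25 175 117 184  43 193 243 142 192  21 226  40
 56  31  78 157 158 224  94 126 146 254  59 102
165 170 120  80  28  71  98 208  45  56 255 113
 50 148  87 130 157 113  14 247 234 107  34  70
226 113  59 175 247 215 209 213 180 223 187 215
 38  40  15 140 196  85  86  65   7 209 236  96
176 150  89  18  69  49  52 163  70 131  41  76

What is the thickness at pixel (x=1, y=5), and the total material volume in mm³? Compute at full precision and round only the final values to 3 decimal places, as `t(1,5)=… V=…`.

t(1,5)=1.400 V=84.459

span = t_max - t_min = 2.9 - 0.65 = 2.250
L(1,5) = 170, L_eff = 170/255 = 0.666667
t(1,5) = 2.9 - 2.250·0.666667 = 1.400
Σt over all 10·12 pixels = 72351/340 ≈ 212.7970588
V = pitch²·Σt = 0.63²·72351/340 = 84.459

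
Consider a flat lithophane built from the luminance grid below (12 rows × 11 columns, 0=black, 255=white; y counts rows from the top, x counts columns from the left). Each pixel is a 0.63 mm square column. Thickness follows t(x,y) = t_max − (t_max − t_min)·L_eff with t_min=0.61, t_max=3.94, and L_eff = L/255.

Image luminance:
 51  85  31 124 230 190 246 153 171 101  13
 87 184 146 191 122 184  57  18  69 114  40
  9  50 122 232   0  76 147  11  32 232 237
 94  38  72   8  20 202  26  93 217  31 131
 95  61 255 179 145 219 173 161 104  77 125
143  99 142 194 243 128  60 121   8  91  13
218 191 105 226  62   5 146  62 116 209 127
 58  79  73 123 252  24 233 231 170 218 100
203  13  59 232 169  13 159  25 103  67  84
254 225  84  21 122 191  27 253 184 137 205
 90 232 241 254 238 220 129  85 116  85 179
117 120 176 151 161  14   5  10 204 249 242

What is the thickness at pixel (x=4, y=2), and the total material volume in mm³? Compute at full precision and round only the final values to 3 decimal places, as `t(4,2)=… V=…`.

t(4,2)=3.940 V=119.868

span = t_max - t_min = 3.94 - 0.61 = 3.330
L(4,2) = 0, L_eff = 0/255 = 0.000000
t(4,2) = 3.94 - 3.330·0.000000 = 3.940
Σt over all 12·11 pixels = 2567091/8500 ≈ 302.0107059
V = pitch²·Σt = 0.63²·2567091/8500 = 119.868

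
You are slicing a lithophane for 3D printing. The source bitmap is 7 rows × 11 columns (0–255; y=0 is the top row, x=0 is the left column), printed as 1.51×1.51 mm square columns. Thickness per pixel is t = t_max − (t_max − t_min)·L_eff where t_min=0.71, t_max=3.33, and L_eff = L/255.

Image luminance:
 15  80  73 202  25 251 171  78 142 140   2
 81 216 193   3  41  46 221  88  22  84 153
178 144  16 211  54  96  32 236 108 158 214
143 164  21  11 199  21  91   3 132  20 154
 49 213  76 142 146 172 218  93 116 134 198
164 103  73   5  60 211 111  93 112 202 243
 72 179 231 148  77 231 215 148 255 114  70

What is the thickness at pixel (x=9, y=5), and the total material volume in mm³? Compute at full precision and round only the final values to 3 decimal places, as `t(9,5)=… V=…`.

t(9,5)=1.255 V=364.264

span = t_max - t_min = 3.33 - 0.71 = 2.620
L(9,5) = 202, L_eff = 202/255 = 0.792157
t(9,5) = 3.33 - 2.620·0.792157 = 1.255
Σt over all 7·11 pixels = 4073821/25500 ≈ 159.7576863
V = pitch²·Σt = 1.51²·4073821/25500 = 364.264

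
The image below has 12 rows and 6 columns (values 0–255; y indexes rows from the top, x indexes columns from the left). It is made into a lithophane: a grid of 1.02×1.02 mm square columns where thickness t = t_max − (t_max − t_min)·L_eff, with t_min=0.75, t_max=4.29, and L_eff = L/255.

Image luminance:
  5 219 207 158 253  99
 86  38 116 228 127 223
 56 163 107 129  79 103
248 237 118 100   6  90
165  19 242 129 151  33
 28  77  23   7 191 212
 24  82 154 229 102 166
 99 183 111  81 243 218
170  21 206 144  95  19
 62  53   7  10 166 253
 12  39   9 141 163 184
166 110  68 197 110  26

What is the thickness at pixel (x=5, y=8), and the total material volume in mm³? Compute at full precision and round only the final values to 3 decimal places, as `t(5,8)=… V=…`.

span = t_max - t_min = 4.29 - 0.75 = 3.540
L(5,8) = 19, L_eff = 19/255 = 0.074510
t(5,8) = 4.29 - 3.540·0.074510 = 4.026
Σt over all 12·6 pixels = 161127/850 ≈ 189.5611765
V = pitch²·Σt = 1.02²·161127/850 = 197.219

t(5,8)=4.026 V=197.219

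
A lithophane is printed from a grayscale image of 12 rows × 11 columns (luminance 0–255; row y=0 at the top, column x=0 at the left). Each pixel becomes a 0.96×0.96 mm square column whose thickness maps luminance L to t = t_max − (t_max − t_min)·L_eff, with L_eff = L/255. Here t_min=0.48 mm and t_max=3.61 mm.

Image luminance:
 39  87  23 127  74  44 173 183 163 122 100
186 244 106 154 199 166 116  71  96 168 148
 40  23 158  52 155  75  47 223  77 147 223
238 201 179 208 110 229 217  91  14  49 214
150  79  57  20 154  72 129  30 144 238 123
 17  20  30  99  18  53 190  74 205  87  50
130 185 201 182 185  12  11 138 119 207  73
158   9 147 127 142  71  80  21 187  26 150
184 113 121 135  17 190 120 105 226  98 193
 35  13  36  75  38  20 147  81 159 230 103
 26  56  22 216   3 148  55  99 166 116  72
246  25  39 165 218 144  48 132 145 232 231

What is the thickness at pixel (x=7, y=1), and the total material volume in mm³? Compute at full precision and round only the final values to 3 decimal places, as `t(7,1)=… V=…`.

span = t_max - t_min = 3.61 - 0.48 = 3.130
L(7,1) = 71, L_eff = 71/255 = 0.278431
t(7,1) = 3.61 - 3.130·0.278431 = 2.739
Σt over all 12·11 pixels = 287.468
V = pitch²·Σt = 0.96²·287.468 = 264.931

t(7,1)=2.739 V=264.931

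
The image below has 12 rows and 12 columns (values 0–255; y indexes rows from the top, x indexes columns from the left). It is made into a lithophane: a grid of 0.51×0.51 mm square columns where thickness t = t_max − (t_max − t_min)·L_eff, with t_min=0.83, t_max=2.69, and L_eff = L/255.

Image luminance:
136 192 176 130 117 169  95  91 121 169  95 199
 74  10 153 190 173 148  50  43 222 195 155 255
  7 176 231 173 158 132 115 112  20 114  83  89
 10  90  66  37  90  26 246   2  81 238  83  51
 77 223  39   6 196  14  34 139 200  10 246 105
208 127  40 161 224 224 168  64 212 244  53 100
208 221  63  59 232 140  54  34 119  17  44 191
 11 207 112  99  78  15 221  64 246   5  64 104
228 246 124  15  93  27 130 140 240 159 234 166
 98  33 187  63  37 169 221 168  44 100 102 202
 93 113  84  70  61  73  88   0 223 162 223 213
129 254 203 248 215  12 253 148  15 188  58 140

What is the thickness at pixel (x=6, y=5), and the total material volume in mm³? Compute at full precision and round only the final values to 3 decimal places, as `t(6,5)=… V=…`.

t(6,5)=1.465 V=66.599

span = t_max - t_min = 2.69 - 0.83 = 1.860
L(6,5) = 168, L_eff = 168/255 = 0.658824
t(6,5) = 2.69 - 1.860·0.658824 = 1.465
Σt over all 12·12 pixels = 544109/2125 ≈ 256.0512941
V = pitch²·Σt = 0.51²·544109/2125 = 66.599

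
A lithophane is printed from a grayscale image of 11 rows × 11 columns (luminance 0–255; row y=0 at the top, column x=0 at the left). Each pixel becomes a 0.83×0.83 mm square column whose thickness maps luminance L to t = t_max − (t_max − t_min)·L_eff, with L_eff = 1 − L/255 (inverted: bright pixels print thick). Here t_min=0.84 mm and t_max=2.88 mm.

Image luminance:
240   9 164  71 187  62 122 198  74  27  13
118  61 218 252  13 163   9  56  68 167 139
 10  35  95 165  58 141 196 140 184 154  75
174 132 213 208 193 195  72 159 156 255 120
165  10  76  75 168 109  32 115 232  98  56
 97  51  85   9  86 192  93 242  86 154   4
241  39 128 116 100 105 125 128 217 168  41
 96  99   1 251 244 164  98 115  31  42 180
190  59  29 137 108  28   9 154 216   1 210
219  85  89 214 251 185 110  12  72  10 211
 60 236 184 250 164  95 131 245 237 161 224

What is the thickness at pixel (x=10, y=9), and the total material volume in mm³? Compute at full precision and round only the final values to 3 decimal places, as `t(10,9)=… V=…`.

span = t_max - t_min = 2.88 - 0.84 = 2.040
L(10,9) = 211, L_eff = 1 - 211/255 = 0.172549 (inverted)
t(10,9) = 2.88 - 2.040·0.172549 = 2.528
Σt over all 11·11 pixels = 222.528
V = pitch²·Σt = 0.83²·222.528 = 153.300

t(10,9)=2.528 V=153.300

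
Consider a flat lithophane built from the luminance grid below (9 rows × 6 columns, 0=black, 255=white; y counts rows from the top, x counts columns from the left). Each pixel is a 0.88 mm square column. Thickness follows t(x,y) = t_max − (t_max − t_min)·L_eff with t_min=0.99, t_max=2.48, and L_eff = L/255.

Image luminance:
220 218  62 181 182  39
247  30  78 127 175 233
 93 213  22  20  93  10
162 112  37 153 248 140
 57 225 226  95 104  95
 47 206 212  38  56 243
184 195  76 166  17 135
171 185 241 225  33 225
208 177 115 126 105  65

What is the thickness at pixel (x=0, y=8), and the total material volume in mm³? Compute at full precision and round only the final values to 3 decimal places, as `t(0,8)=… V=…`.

t(0,8)=1.265 V=70.458

span = t_max - t_min = 2.48 - 0.99 = 1.490
L(0,8) = 208, L_eff = 208/255 = 0.815686
t(0,8) = 2.48 - 1.490·0.815686 = 1.265
Σt over all 9·6 pixels = 580027/6375 ≈ 90.9846275
V = pitch²·Σt = 0.88²·580027/6375 = 70.458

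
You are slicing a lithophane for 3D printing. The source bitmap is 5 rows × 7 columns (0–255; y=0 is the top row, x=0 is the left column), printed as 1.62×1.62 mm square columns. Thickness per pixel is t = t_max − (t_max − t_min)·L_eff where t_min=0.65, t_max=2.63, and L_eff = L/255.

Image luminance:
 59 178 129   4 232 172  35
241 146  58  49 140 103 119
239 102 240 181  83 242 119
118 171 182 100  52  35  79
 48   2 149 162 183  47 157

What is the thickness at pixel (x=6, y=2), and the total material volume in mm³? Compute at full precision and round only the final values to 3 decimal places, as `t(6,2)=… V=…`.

t(6,2)=1.706 V=152.811

span = t_max - t_min = 2.63 - 0.65 = 1.980
L(6,2) = 119, L_eff = 119/255 = 0.466667
t(6,2) = 2.63 - 1.980·0.466667 = 1.706
Σt over all 5·7 pixels = 494929/8500 ≈ 58.2269412
V = pitch²·Σt = 1.62²·494929/8500 = 152.811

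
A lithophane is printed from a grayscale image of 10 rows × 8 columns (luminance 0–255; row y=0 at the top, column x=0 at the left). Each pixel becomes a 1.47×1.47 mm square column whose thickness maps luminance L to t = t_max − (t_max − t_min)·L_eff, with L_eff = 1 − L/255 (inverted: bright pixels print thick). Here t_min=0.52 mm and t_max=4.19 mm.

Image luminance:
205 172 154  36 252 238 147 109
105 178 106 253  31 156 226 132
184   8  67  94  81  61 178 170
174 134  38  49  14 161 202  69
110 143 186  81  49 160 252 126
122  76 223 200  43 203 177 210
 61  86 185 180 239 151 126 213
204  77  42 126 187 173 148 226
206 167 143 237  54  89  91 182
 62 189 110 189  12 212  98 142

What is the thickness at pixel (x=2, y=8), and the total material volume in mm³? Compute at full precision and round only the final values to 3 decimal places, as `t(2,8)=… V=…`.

t(2,8)=2.578 V=436.721

span = t_max - t_min = 4.19 - 0.52 = 3.670
L(2,8) = 143, L_eff = 1 - 143/255 = 0.439216 (inverted)
t(2,8) = 4.19 - 3.670·0.439216 = 2.578
Σt over all 10·8 pixels = 75788/375 ≈ 202.1013333
V = pitch²·Σt = 1.47²·75788/375 = 436.721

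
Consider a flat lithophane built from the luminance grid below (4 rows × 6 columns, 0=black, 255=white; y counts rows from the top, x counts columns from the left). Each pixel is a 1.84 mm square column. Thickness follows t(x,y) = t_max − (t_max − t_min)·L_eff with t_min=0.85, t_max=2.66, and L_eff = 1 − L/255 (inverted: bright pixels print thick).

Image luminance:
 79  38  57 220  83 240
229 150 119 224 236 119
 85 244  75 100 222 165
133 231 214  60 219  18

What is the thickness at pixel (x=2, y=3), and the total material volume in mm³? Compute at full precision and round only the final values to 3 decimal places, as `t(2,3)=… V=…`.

span = t_max - t_min = 2.66 - 0.85 = 1.810
L(2,3) = 214, L_eff = 1 - 214/255 = 0.160784 (inverted)
t(2,3) = 2.66 - 1.810·0.160784 = 2.369
Σt over all 4·6 pixels = 58228/1275 ≈ 45.6690196
V = pitch²·Σt = 1.84²·58228/1275 = 154.617

t(2,3)=2.369 V=154.617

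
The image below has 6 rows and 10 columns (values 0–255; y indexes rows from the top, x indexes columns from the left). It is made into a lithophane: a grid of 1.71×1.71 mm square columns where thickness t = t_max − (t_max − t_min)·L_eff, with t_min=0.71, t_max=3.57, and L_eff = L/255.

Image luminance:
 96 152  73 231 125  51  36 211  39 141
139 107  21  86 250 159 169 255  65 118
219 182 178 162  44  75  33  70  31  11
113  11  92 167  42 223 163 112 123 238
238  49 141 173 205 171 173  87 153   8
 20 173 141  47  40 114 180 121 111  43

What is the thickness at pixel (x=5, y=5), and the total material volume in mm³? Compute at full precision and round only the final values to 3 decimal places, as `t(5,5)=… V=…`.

span = t_max - t_min = 3.57 - 0.71 = 2.860
L(5,5) = 114, L_eff = 114/255 = 0.447059
t(5,5) = 3.57 - 2.860·0.447059 = 2.291
Σt over all 6·10 pixels = 1701307/12750 ≈ 133.4358431
V = pitch²·Σt = 1.71²·1701307/12750 = 390.180

t(5,5)=2.291 V=390.180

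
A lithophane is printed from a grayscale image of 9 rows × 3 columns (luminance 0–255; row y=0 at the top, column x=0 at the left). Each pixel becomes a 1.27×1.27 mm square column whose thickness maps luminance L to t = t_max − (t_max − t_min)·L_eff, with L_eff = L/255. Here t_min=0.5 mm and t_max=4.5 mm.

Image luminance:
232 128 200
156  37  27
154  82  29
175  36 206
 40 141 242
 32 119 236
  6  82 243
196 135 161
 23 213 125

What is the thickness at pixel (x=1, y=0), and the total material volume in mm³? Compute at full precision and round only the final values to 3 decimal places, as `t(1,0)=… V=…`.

span = t_max - t_min = 4.5 - 0.5 = 4.000
L(1,0) = 128, L_eff = 128/255 = 0.501961
t(1,0) = 4.5 - 4.000·0.501961 = 2.492
Σt over all 9·3 pixels = 11439/170 ≈ 67.2882353
V = pitch²·Σt = 1.27²·11439/170 = 108.529

t(1,0)=2.492 V=108.529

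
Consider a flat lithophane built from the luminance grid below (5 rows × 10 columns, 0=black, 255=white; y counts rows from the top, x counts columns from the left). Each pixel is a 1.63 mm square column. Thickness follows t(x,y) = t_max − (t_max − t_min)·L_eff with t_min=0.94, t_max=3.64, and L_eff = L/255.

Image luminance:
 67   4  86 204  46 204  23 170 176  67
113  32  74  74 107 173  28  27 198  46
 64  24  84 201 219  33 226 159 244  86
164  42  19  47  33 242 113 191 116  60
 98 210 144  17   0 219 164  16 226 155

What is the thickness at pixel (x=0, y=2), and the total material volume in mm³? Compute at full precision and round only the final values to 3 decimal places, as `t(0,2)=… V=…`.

span = t_max - t_min = 3.64 - 0.94 = 2.700
L(0,2) = 64, L_eff = 64/255 = 0.250980
t(0,2) = 3.64 - 2.700·0.250980 = 2.962
Σt over all 5·10 pixels = 20977/170 ≈ 123.3941176
V = pitch²·Σt = 1.63²·20977/170 = 327.846

t(0,2)=2.962 V=327.846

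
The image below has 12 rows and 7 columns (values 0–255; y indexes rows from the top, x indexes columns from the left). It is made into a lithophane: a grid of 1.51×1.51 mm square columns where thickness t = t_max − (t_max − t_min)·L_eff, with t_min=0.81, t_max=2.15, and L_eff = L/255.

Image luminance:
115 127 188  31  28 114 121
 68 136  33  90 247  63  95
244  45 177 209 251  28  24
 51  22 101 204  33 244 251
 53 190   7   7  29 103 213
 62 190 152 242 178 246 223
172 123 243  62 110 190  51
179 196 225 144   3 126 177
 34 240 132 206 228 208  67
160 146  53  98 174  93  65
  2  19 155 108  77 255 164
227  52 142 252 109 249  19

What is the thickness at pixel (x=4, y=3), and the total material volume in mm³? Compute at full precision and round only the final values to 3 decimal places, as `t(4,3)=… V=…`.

t(4,3)=1.977 V=280.347

span = t_max - t_min = 2.15 - 0.81 = 1.340
L(4,3) = 33, L_eff = 33/255 = 0.129412
t(4,3) = 2.15 - 1.340·0.129412 = 1.977
Σt over all 12·7 pixels = 156766/1275 ≈ 122.9537255
V = pitch²·Σt = 1.51²·156766/1275 = 280.347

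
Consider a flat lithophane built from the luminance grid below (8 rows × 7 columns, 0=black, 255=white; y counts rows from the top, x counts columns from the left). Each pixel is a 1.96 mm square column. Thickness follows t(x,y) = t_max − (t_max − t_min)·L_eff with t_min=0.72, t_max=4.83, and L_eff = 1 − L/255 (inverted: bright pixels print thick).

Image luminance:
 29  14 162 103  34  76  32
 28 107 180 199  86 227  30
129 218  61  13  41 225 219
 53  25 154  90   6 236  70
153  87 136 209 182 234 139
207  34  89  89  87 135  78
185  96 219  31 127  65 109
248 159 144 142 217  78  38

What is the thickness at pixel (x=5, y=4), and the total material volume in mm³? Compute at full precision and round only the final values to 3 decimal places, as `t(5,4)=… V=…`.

t(5,4)=4.492 V=561.320

span = t_max - t_min = 4.83 - 0.72 = 4.110
L(5,4) = 234, L_eff = 1 - 234/255 = 0.082353 (inverted)
t(5,4) = 4.83 - 4.110·0.082353 = 4.492
Σt over all 8·7 pixels = 310497/2125 ≈ 146.1162353
V = pitch²·Σt = 1.96²·310497/2125 = 561.320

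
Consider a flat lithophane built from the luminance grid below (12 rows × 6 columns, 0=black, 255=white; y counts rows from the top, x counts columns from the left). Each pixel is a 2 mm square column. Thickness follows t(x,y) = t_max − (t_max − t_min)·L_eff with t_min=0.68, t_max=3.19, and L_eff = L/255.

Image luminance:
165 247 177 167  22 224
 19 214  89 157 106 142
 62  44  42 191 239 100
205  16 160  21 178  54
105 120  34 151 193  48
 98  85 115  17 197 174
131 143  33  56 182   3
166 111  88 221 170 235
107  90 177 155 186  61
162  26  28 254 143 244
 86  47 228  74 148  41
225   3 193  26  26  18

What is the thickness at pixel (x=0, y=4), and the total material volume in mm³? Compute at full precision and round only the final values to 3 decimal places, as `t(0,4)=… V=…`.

span = t_max - t_min = 3.19 - 0.68 = 2.510
L(0,4) = 105, L_eff = 105/255 = 0.411765
t(0,4) = 3.19 - 2.510·0.411765 = 2.156
Σt over all 12·6 pixels = 147277/1020 ≈ 144.3892157
V = pitch²·Σt = 2²·147277/1020 = 577.557

t(0,4)=2.156 V=577.557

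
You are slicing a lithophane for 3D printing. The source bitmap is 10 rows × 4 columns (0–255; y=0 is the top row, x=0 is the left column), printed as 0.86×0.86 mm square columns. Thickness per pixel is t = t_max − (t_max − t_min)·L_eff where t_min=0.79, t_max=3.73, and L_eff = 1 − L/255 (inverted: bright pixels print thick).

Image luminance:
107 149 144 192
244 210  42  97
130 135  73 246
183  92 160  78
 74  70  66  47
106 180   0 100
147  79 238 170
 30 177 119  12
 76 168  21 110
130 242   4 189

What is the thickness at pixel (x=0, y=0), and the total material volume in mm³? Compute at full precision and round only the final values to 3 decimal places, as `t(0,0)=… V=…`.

t(0,0)=2.024 V=64.617

span = t_max - t_min = 3.73 - 0.79 = 2.940
L(0,0) = 107, L_eff = 1 - 107/255 = 0.580392 (inverted)
t(0,0) = 3.73 - 2.940·0.580392 = 2.024
Σt over all 10·4 pixels = 371313/4250 ≈ 87.3677647
V = pitch²·Σt = 0.86²·371313/4250 = 64.617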